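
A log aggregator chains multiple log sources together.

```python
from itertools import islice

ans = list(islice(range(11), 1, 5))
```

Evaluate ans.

Step 1: islice(range(11), 1, 5) takes elements at indices [1, 5).
Step 2: Elements: [1, 2, 3, 4].
Therefore ans = [1, 2, 3, 4].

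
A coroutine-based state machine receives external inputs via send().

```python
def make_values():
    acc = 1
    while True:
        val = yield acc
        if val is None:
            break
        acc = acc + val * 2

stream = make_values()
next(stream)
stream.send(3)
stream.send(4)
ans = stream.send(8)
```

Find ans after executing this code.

Step 1: next() -> yield acc=1.
Step 2: send(3) -> val=3, acc = 1 + 3*2 = 7, yield 7.
Step 3: send(4) -> val=4, acc = 7 + 4*2 = 15, yield 15.
Step 4: send(8) -> val=8, acc = 15 + 8*2 = 31, yield 31.
Therefore ans = 31.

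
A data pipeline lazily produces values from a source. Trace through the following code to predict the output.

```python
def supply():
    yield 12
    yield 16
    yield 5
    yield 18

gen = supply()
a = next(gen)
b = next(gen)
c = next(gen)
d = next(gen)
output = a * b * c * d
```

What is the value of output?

Step 1: Create generator and consume all values:
  a = next(gen) = 12
  b = next(gen) = 16
  c = next(gen) = 5
  d = next(gen) = 18
Step 2: output = 12 * 16 * 5 * 18 = 17280.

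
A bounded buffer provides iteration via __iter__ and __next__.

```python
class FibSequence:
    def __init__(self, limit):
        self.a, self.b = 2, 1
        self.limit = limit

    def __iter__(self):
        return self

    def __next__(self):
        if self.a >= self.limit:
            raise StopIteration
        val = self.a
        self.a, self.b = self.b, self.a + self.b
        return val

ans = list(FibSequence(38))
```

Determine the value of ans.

Step 1: Fibonacci-like sequence (a=2, b=1) until >= 38:
  Yield 2, then a,b = 1,3
  Yield 1, then a,b = 3,4
  Yield 3, then a,b = 4,7
  Yield 4, then a,b = 7,11
  Yield 7, then a,b = 11,18
  Yield 11, then a,b = 18,29
  Yield 18, then a,b = 29,47
  Yield 29, then a,b = 47,76
Step 2: 47 >= 38, stop.
Therefore ans = [2, 1, 3, 4, 7, 11, 18, 29].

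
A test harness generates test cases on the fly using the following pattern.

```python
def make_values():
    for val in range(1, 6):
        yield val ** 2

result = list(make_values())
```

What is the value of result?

Step 1: For each val in range(1, 6), yield val**2:
  val=1: yield 1**2 = 1
  val=2: yield 2**2 = 4
  val=3: yield 3**2 = 9
  val=4: yield 4**2 = 16
  val=5: yield 5**2 = 25
Therefore result = [1, 4, 9, 16, 25].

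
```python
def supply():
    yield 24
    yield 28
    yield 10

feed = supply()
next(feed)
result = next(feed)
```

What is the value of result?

Step 1: supply() creates a generator.
Step 2: next(feed) yields 24 (consumed and discarded).
Step 3: next(feed) yields 28, assigned to result.
Therefore result = 28.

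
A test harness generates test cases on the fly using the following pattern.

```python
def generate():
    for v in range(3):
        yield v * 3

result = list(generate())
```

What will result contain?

Step 1: For each v in range(3), yield v * 3:
  v=0: yield 0 * 3 = 0
  v=1: yield 1 * 3 = 3
  v=2: yield 2 * 3 = 6
Therefore result = [0, 3, 6].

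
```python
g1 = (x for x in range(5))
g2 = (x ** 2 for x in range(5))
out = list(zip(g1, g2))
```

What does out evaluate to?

Step 1: g1 produces [0, 1, 2, 3, 4].
Step 2: g2 produces [0, 1, 4, 9, 16].
Step 3: zip pairs them: [(0, 0), (1, 1), (2, 4), (3, 9), (4, 16)].
Therefore out = [(0, 0), (1, 1), (2, 4), (3, 9), (4, 16)].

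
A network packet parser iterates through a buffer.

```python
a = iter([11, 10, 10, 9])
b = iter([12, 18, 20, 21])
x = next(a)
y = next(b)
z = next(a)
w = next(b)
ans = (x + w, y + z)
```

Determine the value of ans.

Step 1: a iterates [11, 10, 10, 9], b iterates [12, 18, 20, 21].
Step 2: x = next(a) = 11, y = next(b) = 12.
Step 3: z = next(a) = 10, w = next(b) = 18.
Step 4: ans = (11 + 18, 12 + 10) = (29, 22).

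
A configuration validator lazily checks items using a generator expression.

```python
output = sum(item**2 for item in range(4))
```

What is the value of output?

Step 1: Compute item**2 for each item in range(4):
  item=0: 0**2 = 0
  item=1: 1**2 = 1
  item=2: 2**2 = 4
  item=3: 3**2 = 9
Step 2: sum = 0 + 1 + 4 + 9 = 14.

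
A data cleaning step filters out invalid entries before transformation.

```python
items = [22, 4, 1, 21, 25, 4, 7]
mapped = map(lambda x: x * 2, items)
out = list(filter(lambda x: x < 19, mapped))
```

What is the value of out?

Step 1: Map x * 2:
  22 -> 44
  4 -> 8
  1 -> 2
  21 -> 42
  25 -> 50
  4 -> 8
  7 -> 14
Step 2: Filter for < 19:
  44: removed
  8: kept
  2: kept
  42: removed
  50: removed
  8: kept
  14: kept
Therefore out = [8, 2, 8, 14].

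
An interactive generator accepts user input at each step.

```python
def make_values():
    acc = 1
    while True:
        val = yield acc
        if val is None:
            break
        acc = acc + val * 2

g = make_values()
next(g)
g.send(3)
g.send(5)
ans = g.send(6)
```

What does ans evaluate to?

Step 1: next() -> yield acc=1.
Step 2: send(3) -> val=3, acc = 1 + 3*2 = 7, yield 7.
Step 3: send(5) -> val=5, acc = 7 + 5*2 = 17, yield 17.
Step 4: send(6) -> val=6, acc = 17 + 6*2 = 29, yield 29.
Therefore ans = 29.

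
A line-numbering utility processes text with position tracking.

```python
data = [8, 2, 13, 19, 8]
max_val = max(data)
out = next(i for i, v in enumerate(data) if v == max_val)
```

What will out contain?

Step 1: max([8, 2, 13, 19, 8]) = 19.
Step 2: Find first index where value == 19:
  Index 0: 8 != 19
  Index 1: 2 != 19
  Index 2: 13 != 19
  Index 3: 19 == 19, found!
Therefore out = 3.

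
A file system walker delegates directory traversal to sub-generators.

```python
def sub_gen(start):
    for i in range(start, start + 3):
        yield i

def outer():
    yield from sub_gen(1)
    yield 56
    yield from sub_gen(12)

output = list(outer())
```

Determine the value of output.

Step 1: outer() delegates to sub_gen(1):
  yield 1
  yield 2
  yield 3
Step 2: yield 56
Step 3: Delegates to sub_gen(12):
  yield 12
  yield 13
  yield 14
Therefore output = [1, 2, 3, 56, 12, 13, 14].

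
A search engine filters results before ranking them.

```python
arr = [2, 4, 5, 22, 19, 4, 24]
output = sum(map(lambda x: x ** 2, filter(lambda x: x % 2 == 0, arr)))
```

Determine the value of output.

Step 1: Filter even numbers from [2, 4, 5, 22, 19, 4, 24]: [2, 4, 22, 4, 24]
Step 2: Square each: [4, 16, 484, 16, 576]
Step 3: Sum = 1096.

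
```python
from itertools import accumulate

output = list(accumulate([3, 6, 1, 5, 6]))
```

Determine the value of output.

Step 1: accumulate computes running sums:
  + 3 = 3
  + 6 = 9
  + 1 = 10
  + 5 = 15
  + 6 = 21
Therefore output = [3, 9, 10, 15, 21].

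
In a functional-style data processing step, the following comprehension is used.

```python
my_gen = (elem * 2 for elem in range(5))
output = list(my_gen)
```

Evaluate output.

Step 1: For each elem in range(5), compute elem*2:
  elem=0: 0*2 = 0
  elem=1: 1*2 = 2
  elem=2: 2*2 = 4
  elem=3: 3*2 = 6
  elem=4: 4*2 = 8
Therefore output = [0, 2, 4, 6, 8].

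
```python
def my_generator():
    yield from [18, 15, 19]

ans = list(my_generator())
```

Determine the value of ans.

Step 1: yield from delegates to the iterable, yielding each element.
Step 2: Collected values: [18, 15, 19].
Therefore ans = [18, 15, 19].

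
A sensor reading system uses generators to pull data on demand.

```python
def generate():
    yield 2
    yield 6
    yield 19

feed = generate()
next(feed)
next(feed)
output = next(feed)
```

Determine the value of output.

Step 1: generate() creates a generator.
Step 2: next(feed) yields 2 (consumed and discarded).
Step 3: next(feed) yields 6 (consumed and discarded).
Step 4: next(feed) yields 19, assigned to output.
Therefore output = 19.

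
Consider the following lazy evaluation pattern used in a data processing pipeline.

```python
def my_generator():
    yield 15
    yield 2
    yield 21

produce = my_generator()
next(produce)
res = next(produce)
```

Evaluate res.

Step 1: my_generator() creates a generator.
Step 2: next(produce) yields 15 (consumed and discarded).
Step 3: next(produce) yields 2, assigned to res.
Therefore res = 2.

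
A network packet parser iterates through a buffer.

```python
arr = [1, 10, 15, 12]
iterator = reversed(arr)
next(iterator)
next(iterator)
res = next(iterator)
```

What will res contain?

Step 1: reversed([1, 10, 15, 12]) gives iterator: [12, 15, 10, 1].
Step 2: First next() = 12, second next() = 15.
Step 3: Third next() = 10.
Therefore res = 10.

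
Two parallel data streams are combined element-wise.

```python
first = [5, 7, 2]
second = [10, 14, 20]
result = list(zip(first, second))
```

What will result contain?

Step 1: zip pairs elements at same index:
  Index 0: (5, 10)
  Index 1: (7, 14)
  Index 2: (2, 20)
Therefore result = [(5, 10), (7, 14), (2, 20)].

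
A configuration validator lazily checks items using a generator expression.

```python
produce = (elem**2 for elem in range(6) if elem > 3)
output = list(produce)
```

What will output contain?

Step 1: For range(6), keep elem > 3, then square:
  elem=0: 0 <= 3, excluded
  elem=1: 1 <= 3, excluded
  elem=2: 2 <= 3, excluded
  elem=3: 3 <= 3, excluded
  elem=4: 4 > 3, yield 4**2 = 16
  elem=5: 5 > 3, yield 5**2 = 25
Therefore output = [16, 25].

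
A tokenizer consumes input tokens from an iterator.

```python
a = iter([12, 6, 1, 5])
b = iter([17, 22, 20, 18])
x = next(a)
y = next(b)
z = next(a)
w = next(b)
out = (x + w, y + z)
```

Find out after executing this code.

Step 1: a iterates [12, 6, 1, 5], b iterates [17, 22, 20, 18].
Step 2: x = next(a) = 12, y = next(b) = 17.
Step 3: z = next(a) = 6, w = next(b) = 22.
Step 4: out = (12 + 22, 17 + 6) = (34, 23).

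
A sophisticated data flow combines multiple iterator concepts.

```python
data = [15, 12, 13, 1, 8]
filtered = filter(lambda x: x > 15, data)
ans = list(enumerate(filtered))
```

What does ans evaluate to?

Step 1: Filter [15, 12, 13, 1, 8] for > 15: [].
Step 2: enumerate re-indexes from 0: [].
Therefore ans = [].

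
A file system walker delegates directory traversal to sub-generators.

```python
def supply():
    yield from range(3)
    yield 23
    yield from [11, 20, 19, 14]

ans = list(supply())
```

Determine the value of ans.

Step 1: Trace yields in order:
  yield 0
  yield 1
  yield 2
  yield 23
  yield 11
  yield 20
  yield 19
  yield 14
Therefore ans = [0, 1, 2, 23, 11, 20, 19, 14].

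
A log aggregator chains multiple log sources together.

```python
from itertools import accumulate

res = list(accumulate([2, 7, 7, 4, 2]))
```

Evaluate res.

Step 1: accumulate computes running sums:
  + 2 = 2
  + 7 = 9
  + 7 = 16
  + 4 = 20
  + 2 = 22
Therefore res = [2, 9, 16, 20, 22].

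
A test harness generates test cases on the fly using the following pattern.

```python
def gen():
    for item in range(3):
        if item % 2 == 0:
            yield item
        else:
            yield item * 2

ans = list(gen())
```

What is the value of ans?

Step 1: For each item in range(3), yield item if even, else item*2:
  item=0 (even): yield 0
  item=1 (odd): yield 1*2 = 2
  item=2 (even): yield 2
Therefore ans = [0, 2, 2].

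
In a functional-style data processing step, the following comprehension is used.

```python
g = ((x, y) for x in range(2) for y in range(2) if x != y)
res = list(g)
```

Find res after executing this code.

Step 1: Nested generator over range(2) x range(2) where x != y:
  (0, 0): excluded (x == y)
  (0, 1): included
  (1, 0): included
  (1, 1): excluded (x == y)
Therefore res = [(0, 1), (1, 0)].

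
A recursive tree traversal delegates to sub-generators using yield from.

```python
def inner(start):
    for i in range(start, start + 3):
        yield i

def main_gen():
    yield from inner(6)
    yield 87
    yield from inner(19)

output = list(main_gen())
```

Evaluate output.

Step 1: main_gen() delegates to inner(6):
  yield 6
  yield 7
  yield 8
Step 2: yield 87
Step 3: Delegates to inner(19):
  yield 19
  yield 20
  yield 21
Therefore output = [6, 7, 8, 87, 19, 20, 21].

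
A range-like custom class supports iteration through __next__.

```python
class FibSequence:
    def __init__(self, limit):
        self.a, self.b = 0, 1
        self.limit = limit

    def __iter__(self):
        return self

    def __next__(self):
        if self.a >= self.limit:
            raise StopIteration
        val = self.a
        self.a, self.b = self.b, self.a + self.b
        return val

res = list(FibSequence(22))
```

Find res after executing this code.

Step 1: Fibonacci-like sequence (a=0, b=1) until >= 22:
  Yield 0, then a,b = 1,1
  Yield 1, then a,b = 1,2
  Yield 1, then a,b = 2,3
  Yield 2, then a,b = 3,5
  Yield 3, then a,b = 5,8
  Yield 5, then a,b = 8,13
  Yield 8, then a,b = 13,21
  Yield 13, then a,b = 21,34
  Yield 21, then a,b = 34,55
Step 2: 34 >= 22, stop.
Therefore res = [0, 1, 1, 2, 3, 5, 8, 13, 21].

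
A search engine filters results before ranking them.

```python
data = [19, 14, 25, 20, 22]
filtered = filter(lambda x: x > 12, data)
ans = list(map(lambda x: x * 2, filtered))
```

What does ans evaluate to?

Step 1: Filter data for elements > 12:
  19: kept
  14: kept
  25: kept
  20: kept
  22: kept
Step 2: Map x * 2 on filtered [19, 14, 25, 20, 22]:
  19 -> 38
  14 -> 28
  25 -> 50
  20 -> 40
  22 -> 44
Therefore ans = [38, 28, 50, 40, 44].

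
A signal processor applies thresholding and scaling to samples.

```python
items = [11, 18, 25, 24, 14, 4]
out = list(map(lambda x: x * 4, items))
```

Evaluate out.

Step 1: Apply lambda x: x * 4 to each element:
  11 -> 44
  18 -> 72
  25 -> 100
  24 -> 96
  14 -> 56
  4 -> 16
Therefore out = [44, 72, 100, 96, 56, 16].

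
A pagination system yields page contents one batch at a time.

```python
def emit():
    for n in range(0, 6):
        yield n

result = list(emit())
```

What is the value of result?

Step 1: The generator yields each value from range(0, 6).
Step 2: list() consumes all yields: [0, 1, 2, 3, 4, 5].
Therefore result = [0, 1, 2, 3, 4, 5].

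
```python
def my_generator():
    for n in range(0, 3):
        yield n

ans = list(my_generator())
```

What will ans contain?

Step 1: The generator yields each value from range(0, 3).
Step 2: list() consumes all yields: [0, 1, 2].
Therefore ans = [0, 1, 2].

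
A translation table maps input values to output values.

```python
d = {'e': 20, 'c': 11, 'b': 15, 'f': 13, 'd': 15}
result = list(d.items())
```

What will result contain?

Step 1: d.items() returns (key, value) pairs in insertion order.
Therefore result = [('e', 20), ('c', 11), ('b', 15), ('f', 13), ('d', 15)].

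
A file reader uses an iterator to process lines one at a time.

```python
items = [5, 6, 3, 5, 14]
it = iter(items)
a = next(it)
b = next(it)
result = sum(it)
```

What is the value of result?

Step 1: Create iterator over [5, 6, 3, 5, 14].
Step 2: a = next() = 5, b = next() = 6.
Step 3: sum() of remaining [3, 5, 14] = 22.
Therefore result = 22.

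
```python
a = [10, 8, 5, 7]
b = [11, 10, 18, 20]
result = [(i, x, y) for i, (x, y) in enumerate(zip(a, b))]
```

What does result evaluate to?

Step 1: enumerate(zip(a, b)) gives index with paired elements:
  i=0: (10, 11)
  i=1: (8, 10)
  i=2: (5, 18)
  i=3: (7, 20)
Therefore result = [(0, 10, 11), (1, 8, 10), (2, 5, 18), (3, 7, 20)].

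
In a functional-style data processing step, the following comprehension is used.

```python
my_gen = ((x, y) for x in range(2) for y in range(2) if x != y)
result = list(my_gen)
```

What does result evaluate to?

Step 1: Nested generator over range(2) x range(2) where x != y:
  (0, 0): excluded (x == y)
  (0, 1): included
  (1, 0): included
  (1, 1): excluded (x == y)
Therefore result = [(0, 1), (1, 0)].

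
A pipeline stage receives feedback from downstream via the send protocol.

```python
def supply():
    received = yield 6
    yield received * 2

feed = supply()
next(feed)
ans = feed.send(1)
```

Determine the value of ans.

Step 1: next(feed) advances to first yield, producing 6.
Step 2: send(1) resumes, received = 1.
Step 3: yield received * 2 = 1 * 2 = 2.
Therefore ans = 2.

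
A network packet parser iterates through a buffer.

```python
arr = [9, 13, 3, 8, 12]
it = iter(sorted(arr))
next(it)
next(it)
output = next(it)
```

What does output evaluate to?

Step 1: sorted([9, 13, 3, 8, 12]) = [3, 8, 9, 12, 13].
Step 2: Create iterator and skip 2 elements.
Step 3: next() returns 9.
Therefore output = 9.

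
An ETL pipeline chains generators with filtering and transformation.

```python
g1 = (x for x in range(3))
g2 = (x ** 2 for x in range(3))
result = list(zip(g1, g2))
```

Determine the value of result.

Step 1: g1 produces [0, 1, 2].
Step 2: g2 produces [0, 1, 4].
Step 3: zip pairs them: [(0, 0), (1, 1), (2, 4)].
Therefore result = [(0, 0), (1, 1), (2, 4)].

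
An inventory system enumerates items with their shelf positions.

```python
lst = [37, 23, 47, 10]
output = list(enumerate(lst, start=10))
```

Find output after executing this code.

Step 1: enumerate with start=10:
  (10, 37)
  (11, 23)
  (12, 47)
  (13, 10)
Therefore output = [(10, 37), (11, 23), (12, 47), (13, 10)].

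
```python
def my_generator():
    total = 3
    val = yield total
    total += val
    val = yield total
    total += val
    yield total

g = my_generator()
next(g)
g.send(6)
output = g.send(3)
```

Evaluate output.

Step 1: next() -> yield total=3.
Step 2: send(6) -> val=6, total = 3+6 = 9, yield 9.
Step 3: send(3) -> val=3, total = 9+3 = 12, yield 12.
Therefore output = 12.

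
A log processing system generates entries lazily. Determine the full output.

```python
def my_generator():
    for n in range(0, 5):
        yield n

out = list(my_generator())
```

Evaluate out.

Step 1: The generator yields each value from range(0, 5).
Step 2: list() consumes all yields: [0, 1, 2, 3, 4].
Therefore out = [0, 1, 2, 3, 4].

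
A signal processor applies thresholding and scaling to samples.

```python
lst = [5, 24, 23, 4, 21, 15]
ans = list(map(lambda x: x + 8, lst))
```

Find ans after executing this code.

Step 1: Apply lambda x: x + 8 to each element:
  5 -> 13
  24 -> 32
  23 -> 31
  4 -> 12
  21 -> 29
  15 -> 23
Therefore ans = [13, 32, 31, 12, 29, 23].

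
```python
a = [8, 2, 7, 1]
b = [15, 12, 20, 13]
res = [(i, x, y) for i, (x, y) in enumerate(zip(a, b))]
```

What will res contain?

Step 1: enumerate(zip(a, b)) gives index with paired elements:
  i=0: (8, 15)
  i=1: (2, 12)
  i=2: (7, 20)
  i=3: (1, 13)
Therefore res = [(0, 8, 15), (1, 2, 12), (2, 7, 20), (3, 1, 13)].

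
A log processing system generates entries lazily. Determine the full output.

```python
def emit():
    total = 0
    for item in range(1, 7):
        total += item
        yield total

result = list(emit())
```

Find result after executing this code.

Step 1: Generator accumulates running sum:
  item=1: total = 1, yield 1
  item=2: total = 3, yield 3
  item=3: total = 6, yield 6
  item=4: total = 10, yield 10
  item=5: total = 15, yield 15
  item=6: total = 21, yield 21
Therefore result = [1, 3, 6, 10, 15, 21].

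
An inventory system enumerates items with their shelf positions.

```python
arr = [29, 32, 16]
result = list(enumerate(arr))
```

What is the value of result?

Step 1: enumerate pairs each element with its index:
  (0, 29)
  (1, 32)
  (2, 16)
Therefore result = [(0, 29), (1, 32), (2, 16)].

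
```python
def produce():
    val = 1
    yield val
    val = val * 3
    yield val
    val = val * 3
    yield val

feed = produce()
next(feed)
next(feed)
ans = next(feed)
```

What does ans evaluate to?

Step 1: Trace through generator execution:
  Yield 1: val starts at 1, yield 1
  Yield 2: val = 1 * 3 = 3, yield 3
  Yield 3: val = 3 * 3 = 9, yield 9
Step 2: First next() gets 1, second next() gets the second value, third next() yields 9.
Therefore ans = 9.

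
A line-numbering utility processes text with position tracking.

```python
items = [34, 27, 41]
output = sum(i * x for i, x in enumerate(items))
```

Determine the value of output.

Step 1: Compute i * x for each (i, x) in enumerate([34, 27, 41]):
  i=0, x=34: 0*34 = 0
  i=1, x=27: 1*27 = 27
  i=2, x=41: 2*41 = 82
Step 2: sum = 0 + 27 + 82 = 109.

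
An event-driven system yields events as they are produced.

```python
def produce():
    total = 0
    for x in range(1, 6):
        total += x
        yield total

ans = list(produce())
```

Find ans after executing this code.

Step 1: Generator accumulates running sum:
  x=1: total = 1, yield 1
  x=2: total = 3, yield 3
  x=3: total = 6, yield 6
  x=4: total = 10, yield 10
  x=5: total = 15, yield 15
Therefore ans = [1, 3, 6, 10, 15].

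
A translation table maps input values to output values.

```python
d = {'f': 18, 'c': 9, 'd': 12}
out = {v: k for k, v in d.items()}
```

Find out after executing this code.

Step 1: Invert dict (swap keys and values):
  'f': 18 -> 18: 'f'
  'c': 9 -> 9: 'c'
  'd': 12 -> 12: 'd'
Therefore out = {18: 'f', 9: 'c', 12: 'd'}.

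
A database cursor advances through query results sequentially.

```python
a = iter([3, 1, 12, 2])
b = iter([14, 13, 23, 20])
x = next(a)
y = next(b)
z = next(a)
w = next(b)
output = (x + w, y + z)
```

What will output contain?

Step 1: a iterates [3, 1, 12, 2], b iterates [14, 13, 23, 20].
Step 2: x = next(a) = 3, y = next(b) = 14.
Step 3: z = next(a) = 1, w = next(b) = 13.
Step 4: output = (3 + 13, 14 + 1) = (16, 15).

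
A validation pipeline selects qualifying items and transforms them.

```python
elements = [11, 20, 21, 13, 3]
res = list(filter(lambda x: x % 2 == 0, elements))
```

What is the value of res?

Step 1: Filter elements divisible by 2:
  11 % 2 = 1: removed
  20 % 2 = 0: kept
  21 % 2 = 1: removed
  13 % 2 = 1: removed
  3 % 2 = 1: removed
Therefore res = [20].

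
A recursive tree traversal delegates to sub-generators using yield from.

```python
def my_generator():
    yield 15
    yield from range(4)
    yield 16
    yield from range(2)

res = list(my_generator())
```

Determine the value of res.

Step 1: Trace yields in order:
  yield 15
  yield 0
  yield 1
  yield 2
  yield 3
  yield 16
  yield 0
  yield 1
Therefore res = [15, 0, 1, 2, 3, 16, 0, 1].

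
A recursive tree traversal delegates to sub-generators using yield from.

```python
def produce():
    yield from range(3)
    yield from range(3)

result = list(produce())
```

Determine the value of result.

Step 1: Trace yields in order:
  yield 0
  yield 1
  yield 2
  yield 0
  yield 1
  yield 2
Therefore result = [0, 1, 2, 0, 1, 2].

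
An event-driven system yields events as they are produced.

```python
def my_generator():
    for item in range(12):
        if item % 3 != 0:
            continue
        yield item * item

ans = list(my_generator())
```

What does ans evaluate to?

Step 1: Only yield item**2 when item is divisible by 3:
  item=0: 0 % 3 == 0, yield 0**2 = 0
  item=3: 3 % 3 == 0, yield 3**2 = 9
  item=6: 6 % 3 == 0, yield 6**2 = 36
  item=9: 9 % 3 == 0, yield 9**2 = 81
Therefore ans = [0, 9, 36, 81].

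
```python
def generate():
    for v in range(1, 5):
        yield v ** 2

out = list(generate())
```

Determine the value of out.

Step 1: For each v in range(1, 5), yield v**2:
  v=1: yield 1**2 = 1
  v=2: yield 2**2 = 4
  v=3: yield 3**2 = 9
  v=4: yield 4**2 = 16
Therefore out = [1, 4, 9, 16].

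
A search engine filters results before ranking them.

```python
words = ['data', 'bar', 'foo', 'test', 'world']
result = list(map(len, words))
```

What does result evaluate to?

Step 1: Map len() to each word:
  'data' -> 4
  'bar' -> 3
  'foo' -> 3
  'test' -> 4
  'world' -> 5
Therefore result = [4, 3, 3, 4, 5].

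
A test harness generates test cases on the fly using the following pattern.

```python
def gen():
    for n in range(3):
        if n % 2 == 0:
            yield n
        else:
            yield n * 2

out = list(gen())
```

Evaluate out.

Step 1: For each n in range(3), yield n if even, else n*2:
  n=0 (even): yield 0
  n=1 (odd): yield 1*2 = 2
  n=2 (even): yield 2
Therefore out = [0, 2, 2].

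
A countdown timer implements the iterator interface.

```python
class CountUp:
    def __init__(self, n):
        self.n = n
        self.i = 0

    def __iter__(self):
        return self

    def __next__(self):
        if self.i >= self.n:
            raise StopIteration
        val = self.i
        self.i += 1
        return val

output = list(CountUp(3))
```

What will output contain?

Step 1: CountUp(3) creates an iterator counting 0 to 2.
Step 2: list() consumes all values: [0, 1, 2].
Therefore output = [0, 1, 2].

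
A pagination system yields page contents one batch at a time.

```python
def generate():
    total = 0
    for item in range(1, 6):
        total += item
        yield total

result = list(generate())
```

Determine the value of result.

Step 1: Generator accumulates running sum:
  item=1: total = 1, yield 1
  item=2: total = 3, yield 3
  item=3: total = 6, yield 6
  item=4: total = 10, yield 10
  item=5: total = 15, yield 15
Therefore result = [1, 3, 6, 10, 15].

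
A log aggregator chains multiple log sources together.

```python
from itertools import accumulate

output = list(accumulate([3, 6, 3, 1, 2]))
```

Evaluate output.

Step 1: accumulate computes running sums:
  + 3 = 3
  + 6 = 9
  + 3 = 12
  + 1 = 13
  + 2 = 15
Therefore output = [3, 9, 12, 13, 15].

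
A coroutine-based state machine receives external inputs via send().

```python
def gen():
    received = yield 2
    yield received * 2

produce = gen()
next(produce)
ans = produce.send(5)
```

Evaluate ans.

Step 1: next(produce) advances to first yield, producing 2.
Step 2: send(5) resumes, received = 5.
Step 3: yield received * 2 = 5 * 2 = 10.
Therefore ans = 10.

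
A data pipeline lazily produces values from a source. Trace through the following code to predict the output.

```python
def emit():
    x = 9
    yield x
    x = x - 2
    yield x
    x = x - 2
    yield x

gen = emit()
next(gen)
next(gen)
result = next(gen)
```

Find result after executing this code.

Step 1: Trace through generator execution:
  Yield 1: x starts at 9, yield 9
  Yield 2: x = 9 - 2 = 7, yield 7
  Yield 3: x = 7 - 2 = 5, yield 5
Step 2: First next() gets 9, second next() gets the second value, third next() yields 5.
Therefore result = 5.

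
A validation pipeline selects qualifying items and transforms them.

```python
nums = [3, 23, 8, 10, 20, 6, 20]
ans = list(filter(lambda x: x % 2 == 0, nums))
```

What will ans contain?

Step 1: Filter elements divisible by 2:
  3 % 2 = 1: removed
  23 % 2 = 1: removed
  8 % 2 = 0: kept
  10 % 2 = 0: kept
  20 % 2 = 0: kept
  6 % 2 = 0: kept
  20 % 2 = 0: kept
Therefore ans = [8, 10, 20, 6, 20].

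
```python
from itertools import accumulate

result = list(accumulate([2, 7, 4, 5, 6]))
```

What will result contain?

Step 1: accumulate computes running sums:
  + 2 = 2
  + 7 = 9
  + 4 = 13
  + 5 = 18
  + 6 = 24
Therefore result = [2, 9, 13, 18, 24].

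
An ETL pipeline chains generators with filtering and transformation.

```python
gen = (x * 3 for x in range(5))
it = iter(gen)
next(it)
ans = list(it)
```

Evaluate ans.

Step 1: Generator produces [0, 3, 6, 9, 12].
Step 2: next(it) consumes first element (0).
Step 3: list(it) collects remaining: [3, 6, 9, 12].
Therefore ans = [3, 6, 9, 12].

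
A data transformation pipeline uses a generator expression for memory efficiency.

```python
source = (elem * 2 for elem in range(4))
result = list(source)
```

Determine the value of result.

Step 1: For each elem in range(4), compute elem*2:
  elem=0: 0*2 = 0
  elem=1: 1*2 = 2
  elem=2: 2*2 = 4
  elem=3: 3*2 = 6
Therefore result = [0, 2, 4, 6].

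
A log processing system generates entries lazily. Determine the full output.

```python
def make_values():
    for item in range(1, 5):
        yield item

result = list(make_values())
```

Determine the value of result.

Step 1: The generator yields each value from range(1, 5).
Step 2: list() consumes all yields: [1, 2, 3, 4].
Therefore result = [1, 2, 3, 4].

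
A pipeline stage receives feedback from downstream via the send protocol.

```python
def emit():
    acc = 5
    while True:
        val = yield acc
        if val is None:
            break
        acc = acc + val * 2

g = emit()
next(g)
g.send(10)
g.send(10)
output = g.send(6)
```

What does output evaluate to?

Step 1: next() -> yield acc=5.
Step 2: send(10) -> val=10, acc = 5 + 10*2 = 25, yield 25.
Step 3: send(10) -> val=10, acc = 25 + 10*2 = 45, yield 45.
Step 4: send(6) -> val=6, acc = 45 + 6*2 = 57, yield 57.
Therefore output = 57.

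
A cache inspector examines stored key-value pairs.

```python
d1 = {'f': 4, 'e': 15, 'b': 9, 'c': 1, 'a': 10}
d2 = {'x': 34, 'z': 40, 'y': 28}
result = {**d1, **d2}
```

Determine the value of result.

Step 1: Merge d1 and d2 (d2 values override on key conflicts).
Step 2: d1 has keys ['f', 'e', 'b', 'c', 'a'], d2 has keys ['x', 'z', 'y'].
Therefore result = {'f': 4, 'e': 15, 'b': 9, 'c': 1, 'a': 10, 'x': 34, 'z': 40, 'y': 28}.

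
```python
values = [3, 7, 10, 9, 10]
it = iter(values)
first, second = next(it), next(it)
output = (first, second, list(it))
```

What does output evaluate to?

Step 1: Create iterator over [3, 7, 10, 9, 10].
Step 2: first = 3, second = 7.
Step 3: Remaining elements: [10, 9, 10].
Therefore output = (3, 7, [10, 9, 10]).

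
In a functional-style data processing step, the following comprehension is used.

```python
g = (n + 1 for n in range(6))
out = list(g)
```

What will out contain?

Step 1: For each n in range(6), compute n+1:
  n=0: 0+1 = 1
  n=1: 1+1 = 2
  n=2: 2+1 = 3
  n=3: 3+1 = 4
  n=4: 4+1 = 5
  n=5: 5+1 = 6
Therefore out = [1, 2, 3, 4, 5, 6].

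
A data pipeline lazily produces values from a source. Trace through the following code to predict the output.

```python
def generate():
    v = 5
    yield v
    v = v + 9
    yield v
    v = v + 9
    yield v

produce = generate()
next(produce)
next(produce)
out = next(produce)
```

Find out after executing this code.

Step 1: Trace through generator execution:
  Yield 1: v starts at 5, yield 5
  Yield 2: v = 5 + 9 = 14, yield 14
  Yield 3: v = 14 + 9 = 23, yield 23
Step 2: First next() gets 5, second next() gets the second value, third next() yields 23.
Therefore out = 23.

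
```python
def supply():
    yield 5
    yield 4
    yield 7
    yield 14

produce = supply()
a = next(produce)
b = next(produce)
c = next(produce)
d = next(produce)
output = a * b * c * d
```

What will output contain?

Step 1: Create generator and consume all values:
  a = next(produce) = 5
  b = next(produce) = 4
  c = next(produce) = 7
  d = next(produce) = 14
Step 2: output = 5 * 4 * 7 * 14 = 1960.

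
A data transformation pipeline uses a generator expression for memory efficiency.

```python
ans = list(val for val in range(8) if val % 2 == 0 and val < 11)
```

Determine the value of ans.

Step 1: Filter range(8) where val % 2 == 0 and val < 11:
  val=0: both conditions met, included
  val=1: excluded (1 % 2 != 0)
  val=2: both conditions met, included
  val=3: excluded (3 % 2 != 0)
  val=4: both conditions met, included
  val=5: excluded (5 % 2 != 0)
  val=6: both conditions met, included
  val=7: excluded (7 % 2 != 0)
Therefore ans = [0, 2, 4, 6].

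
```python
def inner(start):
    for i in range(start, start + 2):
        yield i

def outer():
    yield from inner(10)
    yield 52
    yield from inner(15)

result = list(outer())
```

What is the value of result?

Step 1: outer() delegates to inner(10):
  yield 10
  yield 11
Step 2: yield 52
Step 3: Delegates to inner(15):
  yield 15
  yield 16
Therefore result = [10, 11, 52, 15, 16].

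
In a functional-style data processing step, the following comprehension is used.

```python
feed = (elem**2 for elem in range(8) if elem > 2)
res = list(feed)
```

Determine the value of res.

Step 1: For range(8), keep elem > 2, then square:
  elem=0: 0 <= 2, excluded
  elem=1: 1 <= 2, excluded
  elem=2: 2 <= 2, excluded
  elem=3: 3 > 2, yield 3**2 = 9
  elem=4: 4 > 2, yield 4**2 = 16
  elem=5: 5 > 2, yield 5**2 = 25
  elem=6: 6 > 2, yield 6**2 = 36
  elem=7: 7 > 2, yield 7**2 = 49
Therefore res = [9, 16, 25, 36, 49].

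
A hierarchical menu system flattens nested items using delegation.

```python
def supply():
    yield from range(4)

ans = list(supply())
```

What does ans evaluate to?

Step 1: yield from delegates to the iterable, yielding each element.
Step 2: Collected values: [0, 1, 2, 3].
Therefore ans = [0, 1, 2, 3].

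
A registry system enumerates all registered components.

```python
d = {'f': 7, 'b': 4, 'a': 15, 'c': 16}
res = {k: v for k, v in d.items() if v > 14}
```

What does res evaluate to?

Step 1: Filter items where value > 14:
  'f': 7 <= 14: removed
  'b': 4 <= 14: removed
  'a': 15 > 14: kept
  'c': 16 > 14: kept
Therefore res = {'a': 15, 'c': 16}.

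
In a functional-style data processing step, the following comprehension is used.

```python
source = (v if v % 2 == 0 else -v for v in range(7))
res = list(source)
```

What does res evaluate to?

Step 1: For each v in range(7), yield v if even, else -v:
  v=0: even, yield 0
  v=1: odd, yield -1
  v=2: even, yield 2
  v=3: odd, yield -3
  v=4: even, yield 4
  v=5: odd, yield -5
  v=6: even, yield 6
Therefore res = [0, -1, 2, -3, 4, -5, 6].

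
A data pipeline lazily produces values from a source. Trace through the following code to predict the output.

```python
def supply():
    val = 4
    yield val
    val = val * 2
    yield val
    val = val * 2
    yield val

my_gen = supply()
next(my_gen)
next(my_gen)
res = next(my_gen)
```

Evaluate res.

Step 1: Trace through generator execution:
  Yield 1: val starts at 4, yield 4
  Yield 2: val = 4 * 2 = 8, yield 8
  Yield 3: val = 8 * 2 = 16, yield 16
Step 2: First next() gets 4, second next() gets the second value, third next() yields 16.
Therefore res = 16.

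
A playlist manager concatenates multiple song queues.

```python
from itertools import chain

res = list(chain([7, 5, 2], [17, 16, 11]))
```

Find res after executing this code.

Step 1: chain() concatenates iterables: [7, 5, 2] + [17, 16, 11].
Therefore res = [7, 5, 2, 17, 16, 11].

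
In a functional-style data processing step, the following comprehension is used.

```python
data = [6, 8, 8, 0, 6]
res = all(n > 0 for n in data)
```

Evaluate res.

Step 1: Check n > 0 for each element in [6, 8, 8, 0, 6]:
  6 > 0: True
  8 > 0: True
  8 > 0: True
  0 > 0: False
  6 > 0: True
Step 2: all() returns False.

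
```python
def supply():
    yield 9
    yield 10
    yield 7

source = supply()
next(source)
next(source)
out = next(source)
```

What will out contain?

Step 1: supply() creates a generator.
Step 2: next(source) yields 9 (consumed and discarded).
Step 3: next(source) yields 10 (consumed and discarded).
Step 4: next(source) yields 7, assigned to out.
Therefore out = 7.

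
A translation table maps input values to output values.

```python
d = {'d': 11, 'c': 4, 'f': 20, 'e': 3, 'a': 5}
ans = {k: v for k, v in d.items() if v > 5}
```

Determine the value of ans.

Step 1: Filter items where value > 5:
  'd': 11 > 5: kept
  'c': 4 <= 5: removed
  'f': 20 > 5: kept
  'e': 3 <= 5: removed
  'a': 5 <= 5: removed
Therefore ans = {'d': 11, 'f': 20}.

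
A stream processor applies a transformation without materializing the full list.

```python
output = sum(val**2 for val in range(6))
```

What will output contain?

Step 1: Compute val**2 for each val in range(6):
  val=0: 0**2 = 0
  val=1: 1**2 = 1
  val=2: 2**2 = 4
  val=3: 3**2 = 9
  val=4: 4**2 = 16
  val=5: 5**2 = 25
Step 2: sum = 0 + 1 + 4 + 9 + 16 + 25 = 55.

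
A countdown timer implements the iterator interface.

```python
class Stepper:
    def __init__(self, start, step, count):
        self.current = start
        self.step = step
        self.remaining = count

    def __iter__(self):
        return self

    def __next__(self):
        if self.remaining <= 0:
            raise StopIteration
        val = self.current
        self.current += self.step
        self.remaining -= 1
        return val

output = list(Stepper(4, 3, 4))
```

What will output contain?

Step 1: Stepper starts at 4, increments by 3, for 4 steps:
  Yield 4, then current += 3
  Yield 7, then current += 3
  Yield 10, then current += 3
  Yield 13, then current += 3
Therefore output = [4, 7, 10, 13].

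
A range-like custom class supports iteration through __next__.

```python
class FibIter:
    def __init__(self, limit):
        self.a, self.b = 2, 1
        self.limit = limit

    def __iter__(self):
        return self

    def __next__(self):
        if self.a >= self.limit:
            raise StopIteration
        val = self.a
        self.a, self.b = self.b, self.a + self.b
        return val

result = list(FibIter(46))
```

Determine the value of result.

Step 1: Fibonacci-like sequence (a=2, b=1) until >= 46:
  Yield 2, then a,b = 1,3
  Yield 1, then a,b = 3,4
  Yield 3, then a,b = 4,7
  Yield 4, then a,b = 7,11
  Yield 7, then a,b = 11,18
  Yield 11, then a,b = 18,29
  Yield 18, then a,b = 29,47
  Yield 29, then a,b = 47,76
Step 2: 47 >= 46, stop.
Therefore result = [2, 1, 3, 4, 7, 11, 18, 29].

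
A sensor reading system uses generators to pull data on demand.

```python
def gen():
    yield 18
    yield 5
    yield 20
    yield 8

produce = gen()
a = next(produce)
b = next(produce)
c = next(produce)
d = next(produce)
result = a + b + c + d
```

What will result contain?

Step 1: Create generator and consume all values:
  a = next(produce) = 18
  b = next(produce) = 5
  c = next(produce) = 20
  d = next(produce) = 8
Step 2: result = 18 + 5 + 20 + 8 = 51.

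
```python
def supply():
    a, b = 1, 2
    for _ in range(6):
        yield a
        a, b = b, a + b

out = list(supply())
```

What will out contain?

Step 1: Fibonacci-like sequence starting with a=1, b=2:
  Iteration 1: yield a=1, then a,b = 2,3
  Iteration 2: yield a=2, then a,b = 3,5
  Iteration 3: yield a=3, then a,b = 5,8
  Iteration 4: yield a=5, then a,b = 8,13
  Iteration 5: yield a=8, then a,b = 13,21
  Iteration 6: yield a=13, then a,b = 21,34
Therefore out = [1, 2, 3, 5, 8, 13].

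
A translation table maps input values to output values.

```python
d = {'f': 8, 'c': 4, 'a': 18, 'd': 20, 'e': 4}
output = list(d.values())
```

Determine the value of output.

Step 1: d.values() returns the dictionary values in insertion order.
Therefore output = [8, 4, 18, 20, 4].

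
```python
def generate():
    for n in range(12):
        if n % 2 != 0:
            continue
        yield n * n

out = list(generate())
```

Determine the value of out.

Step 1: Only yield n**2 when n is divisible by 2:
  n=0: 0 % 2 == 0, yield 0**2 = 0
  n=2: 2 % 2 == 0, yield 2**2 = 4
  n=4: 4 % 2 == 0, yield 4**2 = 16
  n=6: 6 % 2 == 0, yield 6**2 = 36
  n=8: 8 % 2 == 0, yield 8**2 = 64
  n=10: 10 % 2 == 0, yield 10**2 = 100
Therefore out = [0, 4, 16, 36, 64, 100].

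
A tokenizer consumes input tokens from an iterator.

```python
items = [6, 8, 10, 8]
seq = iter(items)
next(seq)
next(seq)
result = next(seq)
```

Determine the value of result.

Step 1: Create iterator over [6, 8, 10, 8].
Step 2: next() consumes 6.
Step 3: next() consumes 8.
Step 4: next() returns 10.
Therefore result = 10.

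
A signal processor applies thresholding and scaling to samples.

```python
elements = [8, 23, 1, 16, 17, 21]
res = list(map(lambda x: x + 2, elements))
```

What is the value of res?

Step 1: Apply lambda x: x + 2 to each element:
  8 -> 10
  23 -> 25
  1 -> 3
  16 -> 18
  17 -> 19
  21 -> 23
Therefore res = [10, 25, 3, 18, 19, 23].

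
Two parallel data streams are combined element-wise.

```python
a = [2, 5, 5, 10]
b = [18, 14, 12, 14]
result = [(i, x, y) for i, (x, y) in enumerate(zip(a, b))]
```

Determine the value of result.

Step 1: enumerate(zip(a, b)) gives index with paired elements:
  i=0: (2, 18)
  i=1: (5, 14)
  i=2: (5, 12)
  i=3: (10, 14)
Therefore result = [(0, 2, 18), (1, 5, 14), (2, 5, 12), (3, 10, 14)].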